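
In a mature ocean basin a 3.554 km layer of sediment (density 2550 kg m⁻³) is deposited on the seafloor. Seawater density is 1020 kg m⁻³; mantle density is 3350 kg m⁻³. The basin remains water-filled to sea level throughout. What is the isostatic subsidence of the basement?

Submarine loading: the sediment displaces seawater, and the subsidence is in turn flooded, so s (ρ_m − ρ_w) = t (ρ_sed − ρ_w).
s = 3.554 km × (2550 − 1020) / (3350 − 1020) = 2.33 km.

2.33 km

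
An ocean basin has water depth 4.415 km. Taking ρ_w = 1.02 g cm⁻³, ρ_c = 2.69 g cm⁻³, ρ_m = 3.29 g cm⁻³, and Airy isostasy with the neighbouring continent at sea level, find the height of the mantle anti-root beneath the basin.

Equating mass per unit area of the two columns: replacing crust with seawater at the top is compensated by replacing crust with mantle at the base: d (ρ_c − ρ_w) = a (ρ_m − ρ_c).
a = d (ρ_c − ρ_w)/(ρ_m − ρ_c) = 4.415 km × 1.67/0.6 = 12.3 km.

12.3 km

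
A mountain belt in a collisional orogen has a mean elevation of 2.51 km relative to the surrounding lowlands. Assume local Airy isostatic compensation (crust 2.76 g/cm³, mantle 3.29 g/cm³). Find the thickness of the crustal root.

13.1 km

Equating mass per unit area of the two columns: the weight of the topography is balanced by the buoyancy of the root, ρ_c h = (ρ_m − ρ_c) r.
r = h · ρ_c / (ρ_m − ρ_c) = 2.51 km × 2.76 / (3.29 − 2.76) = 13.1 km.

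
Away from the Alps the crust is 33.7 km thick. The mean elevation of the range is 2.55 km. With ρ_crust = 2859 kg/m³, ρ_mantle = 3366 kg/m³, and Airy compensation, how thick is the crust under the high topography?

50.6 km

Root depth r = h ρ_c / (ρ_m − ρ_c) = 2.55 km × 2859 / 507 = 14.38 km.
Total thickness = T + h + r = 33.7 km + 2.55 km + 14.38 km = 50.6 km.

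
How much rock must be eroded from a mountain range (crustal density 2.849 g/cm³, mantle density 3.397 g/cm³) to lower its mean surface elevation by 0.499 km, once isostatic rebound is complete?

Net drop Δ = e − u = e − e ρ_c/ρ_m = e (ρ_m − ρ_c)/ρ_m.
e = Δ ρ_m/(ρ_m − ρ_c) = 0.499 km × 3.397/0.548 = 3.09 km.

3.09 km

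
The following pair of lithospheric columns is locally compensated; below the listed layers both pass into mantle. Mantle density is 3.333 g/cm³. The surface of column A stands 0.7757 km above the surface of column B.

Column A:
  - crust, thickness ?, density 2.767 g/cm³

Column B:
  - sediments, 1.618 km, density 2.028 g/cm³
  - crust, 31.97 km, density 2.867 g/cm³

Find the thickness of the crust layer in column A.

Take the compensation level at the base of the deeper column (depth z_c below the surface of column A) and equate Σ ρ_i t_i down to z_c; mantle fills any gap and the z_c terms cancel.
Column A: x×2.767 + (z_c − 0 − x)×3.333
Column B: 0.7757×0 + 1.618×2.028 + 31.97×2.867 + (z_c − 0.7757 − 33.588)×3.333
The z_c×3.333 term appears on both sides and cancels. Collect the known terms of each column as K = Σ(ρt)_known − 3.333 × (depth of known layers): K_A = 0 − 3.333×0 = 0; K_B = 94.939294 − 3.333×(0.7757 + 33.588) = −19.5949181.
Balance: K_A − x×(3.333 − 2.767) = K_B, so x = (K_A − K_B)/(3.333 − 2.767) = 19.5949/0.566 = 34.6 km.

34.6 km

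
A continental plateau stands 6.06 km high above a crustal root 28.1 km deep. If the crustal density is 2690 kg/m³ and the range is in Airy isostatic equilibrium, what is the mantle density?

3270 kg/m³

Airy balance: ρ_c h = (ρ_m − ρ_c) r → ρ_m = ρ_c (1 + h/r).
ρ_m = 2690 × (1 + 6.06 km/28.1 km) = 3270 kg/m³.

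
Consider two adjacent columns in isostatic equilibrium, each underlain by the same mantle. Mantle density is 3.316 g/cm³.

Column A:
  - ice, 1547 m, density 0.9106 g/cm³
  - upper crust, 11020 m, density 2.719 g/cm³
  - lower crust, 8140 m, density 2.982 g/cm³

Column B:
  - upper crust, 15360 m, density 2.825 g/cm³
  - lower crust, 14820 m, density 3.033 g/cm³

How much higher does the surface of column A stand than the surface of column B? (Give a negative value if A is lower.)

For any compensation level in the mantle, the mantle terms cancel and isostasy reduces to e = (Σt_A − Σt_B) − (Σ(ρt)_A − Σ(ρt)_B) / ρ_m.
Σt_A = 20707 m; Σt_B = 30180 m; Σ(ρt)_A = 55645.5582; Σ(ρt)_B = 88341.06 (in m·g/cm³).
e = (20707 − 30180) − (55645.5582 − 88341.06) / 3.316 = 387 m.

387 m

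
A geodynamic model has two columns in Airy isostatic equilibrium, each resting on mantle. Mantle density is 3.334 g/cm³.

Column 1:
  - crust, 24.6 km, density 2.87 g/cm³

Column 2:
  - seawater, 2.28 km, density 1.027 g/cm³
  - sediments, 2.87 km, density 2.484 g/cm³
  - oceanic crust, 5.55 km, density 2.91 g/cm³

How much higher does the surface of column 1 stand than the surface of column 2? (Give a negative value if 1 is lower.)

0.408 km

For any compensation level in the mantle, the mantle terms cancel and isostasy reduces to e = (Σt_1 − Σt_2) − (Σ(ρt)_1 − Σ(ρt)_2) / ρ_m.
Σt_1 = 24.6 km; Σt_2 = 10.7 km; Σ(ρt)_1 = 70.602; Σ(ρt)_2 = 25.62114 (in km·g/cm³).
e = (24.6 − 10.7) − (70.602 − 25.62114) / 3.334 = 0.408 km.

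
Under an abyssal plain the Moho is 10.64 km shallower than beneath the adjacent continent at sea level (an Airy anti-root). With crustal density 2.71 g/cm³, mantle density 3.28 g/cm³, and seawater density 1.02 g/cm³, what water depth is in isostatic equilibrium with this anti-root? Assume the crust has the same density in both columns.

Replacing a thickness d of crust by seawater at the top must be balanced by replacing crust with mantle at the base: d (ρ_c − ρ_w) = a (ρ_m − ρ_c).
d = a (ρ_m − ρ_c)/(ρ_c − ρ_w) = 10.64 km × 0.57/1.69 = 3.59 km.

3.59 km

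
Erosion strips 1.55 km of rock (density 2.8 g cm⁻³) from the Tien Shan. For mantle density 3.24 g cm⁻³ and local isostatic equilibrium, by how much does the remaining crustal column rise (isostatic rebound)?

Unloading: uplift u = e ρ_c/ρ_m = 1.55 km × 2.8/3.24 = 1.34 km.

1.34 km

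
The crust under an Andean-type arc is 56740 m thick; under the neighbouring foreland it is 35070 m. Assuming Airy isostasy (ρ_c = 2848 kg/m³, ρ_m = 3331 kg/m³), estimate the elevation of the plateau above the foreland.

Excess crust Δ = 56740 m − 35070 m = 21670 m, split between elevation h and root r with h + r = Δ.
Airy balance ρ_c h = (ρ_m − ρ_c) r gives r = h ρ_c/(ρ_m − ρ_c), so h (1 + ρ_c/(ρ_m − ρ_c)) = Δ, i.e. h = Δ (ρ_m − ρ_c)/ρ_m.
h = 21670 m × 483/3331 = 3140 m.

3140 m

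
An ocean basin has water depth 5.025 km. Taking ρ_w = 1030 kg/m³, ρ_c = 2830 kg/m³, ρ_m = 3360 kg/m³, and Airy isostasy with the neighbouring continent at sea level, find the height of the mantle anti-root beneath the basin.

Equating mass per unit area of the two columns: replacing crust with seawater at the top is compensated by replacing crust with mantle at the base: d (ρ_c − ρ_w) = a (ρ_m − ρ_c).
a = d (ρ_c − ρ_w)/(ρ_m − ρ_c) = 5.025 km × 1800/530 = 17.1 km.

17.1 km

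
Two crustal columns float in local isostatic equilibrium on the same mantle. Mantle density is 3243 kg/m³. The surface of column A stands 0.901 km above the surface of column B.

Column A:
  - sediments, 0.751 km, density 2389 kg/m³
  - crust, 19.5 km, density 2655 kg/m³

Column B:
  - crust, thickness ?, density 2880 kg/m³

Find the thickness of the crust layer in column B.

Take the compensation level at the base of the deeper column (depth z_c below the surface of column A) and equate Σ ρ_i t_i down to z_c; mantle fills any gap and the z_c terms cancel.
Column A: 0.751×2389 + 19.5×2655 + (z_c − 20.251)×3243
Column B: 0.901×0 + x×2880 + (z_c − 0.901 − 0 − x)×3243
The z_c×3243 term appears on both sides and cancels. Collect the known terms of each column as K = Σ(ρt)_known − 3243 × (depth of known layers): K_A = 53566.639 − 3243×20.251 = −12107.354; K_B = 0 − 3243×(0.901 + 0) = −2921.943.
Balance: K_A = K_B − x×(3243 − 2880), so x = (K_B − K_A)/(3243 − 2880) = 9185.41/363 = 25.3 km.

25.3 km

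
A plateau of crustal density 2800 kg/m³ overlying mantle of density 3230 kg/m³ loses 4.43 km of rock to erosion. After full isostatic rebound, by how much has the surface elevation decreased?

Rebound u = e ρ_c/ρ_m = 4.43 km × 2800/3230 = 3.84 km.
Net surface drop = e − u = 4.43 km − 3.84 km = e (ρ_m − ρ_c)/ρ_m = 0.59 km.

0.59 km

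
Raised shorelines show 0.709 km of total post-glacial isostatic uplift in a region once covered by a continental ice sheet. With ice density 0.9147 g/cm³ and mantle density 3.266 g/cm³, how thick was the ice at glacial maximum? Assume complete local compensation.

u = t ρ_ice/ρ_m → t = u ρ_m/ρ_ice = 0.709 km × 3.266/0.9147 = 2.53 km.

2.53 km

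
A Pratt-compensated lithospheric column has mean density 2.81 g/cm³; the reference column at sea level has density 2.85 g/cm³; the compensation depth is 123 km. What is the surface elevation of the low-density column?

ρ_ref D = ρ (D + h) → h = D (ρ_ref − ρ)/ρ.
h = 123 km × (2.85 − 2.81)/2.81 = 1.75 km.

1.75 km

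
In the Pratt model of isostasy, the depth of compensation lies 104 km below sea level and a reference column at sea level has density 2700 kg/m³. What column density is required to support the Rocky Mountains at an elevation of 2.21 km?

2640 kg/m³

Pratt balance: ρ_ref D = ρ (D + h).
ρ = ρ_ref D/(D + h) = 2700 × 104 km/(104 km + 2.21 km) = 2640 kg/m³.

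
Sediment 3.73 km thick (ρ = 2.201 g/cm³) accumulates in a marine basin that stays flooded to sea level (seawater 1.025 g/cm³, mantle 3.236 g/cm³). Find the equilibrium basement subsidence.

1.98 km

Submarine loading: the sediment displaces seawater, and the subsidence is in turn flooded, so s (ρ_m − ρ_w) = t (ρ_sed − ρ_w).
s = 3.73 km × (2.201 − 1.025) / (3.236 − 1.025) = 1.98 km.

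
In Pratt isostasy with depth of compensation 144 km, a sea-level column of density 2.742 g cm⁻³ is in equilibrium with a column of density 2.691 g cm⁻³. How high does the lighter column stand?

2.73 km

ρ_ref D = ρ (D + h) → h = D (ρ_ref − ρ)/ρ.
h = 144 km × (2.742 − 2.691)/2.691 = 2.73 km.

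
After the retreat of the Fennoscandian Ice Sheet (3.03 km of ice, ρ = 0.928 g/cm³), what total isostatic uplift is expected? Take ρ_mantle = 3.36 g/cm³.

0.837 km

Removing the load lets mantle flow back in; uplift u satisfies ρ_ice t = ρ_m u.
u = t ρ_ice/ρ_m = 3.03 km × 0.928/3.36 = 0.837 km.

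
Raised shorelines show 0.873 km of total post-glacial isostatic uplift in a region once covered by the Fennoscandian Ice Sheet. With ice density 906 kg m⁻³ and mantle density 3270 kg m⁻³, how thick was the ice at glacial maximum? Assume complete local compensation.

u = t ρ_ice/ρ_m → t = u ρ_m/ρ_ice = 0.873 km × 3270/906 = 3.15 km.

3.15 km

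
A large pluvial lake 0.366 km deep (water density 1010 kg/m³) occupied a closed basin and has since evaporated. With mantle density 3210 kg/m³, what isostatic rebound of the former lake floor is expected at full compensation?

u = d ρ_w/ρ_m = 0.366 km × 1010/3210 = 0.115 km.

0.115 km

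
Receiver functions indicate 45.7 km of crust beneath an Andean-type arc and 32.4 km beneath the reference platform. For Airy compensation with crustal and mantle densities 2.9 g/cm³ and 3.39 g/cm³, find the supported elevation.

1.92 km

Excess crust Δ = 45.7 km − 32.4 km = 13.3 km, split between elevation h and root r with h + r = Δ.
Airy balance ρ_c h = (ρ_m − ρ_c) r gives r = h ρ_c/(ρ_m − ρ_c), so h (1 + ρ_c/(ρ_m − ρ_c)) = Δ, i.e. h = Δ (ρ_m − ρ_c)/ρ_m.
h = 13.3 km × 0.49/3.39 = 1.92 km.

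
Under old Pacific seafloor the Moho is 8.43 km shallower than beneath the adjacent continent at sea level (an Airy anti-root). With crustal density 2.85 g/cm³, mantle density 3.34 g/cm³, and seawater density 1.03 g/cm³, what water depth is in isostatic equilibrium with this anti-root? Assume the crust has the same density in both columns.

2.27 km

Replacing a thickness d of crust by seawater at the top must be balanced by replacing crust with mantle at the base: d (ρ_c − ρ_w) = a (ρ_m − ρ_c).
d = a (ρ_m − ρ_c)/(ρ_c − ρ_w) = 8.43 km × 0.49/1.82 = 2.27 km.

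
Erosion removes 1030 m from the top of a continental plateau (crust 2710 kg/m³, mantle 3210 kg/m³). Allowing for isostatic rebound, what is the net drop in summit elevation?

160 m

Rebound u = e ρ_c/ρ_m = 1030 m × 2710/3210 = 869.6 m.
Net surface drop = e − u = 1030 m − 869.6 m = e (ρ_m − ρ_c)/ρ_m = 160 m.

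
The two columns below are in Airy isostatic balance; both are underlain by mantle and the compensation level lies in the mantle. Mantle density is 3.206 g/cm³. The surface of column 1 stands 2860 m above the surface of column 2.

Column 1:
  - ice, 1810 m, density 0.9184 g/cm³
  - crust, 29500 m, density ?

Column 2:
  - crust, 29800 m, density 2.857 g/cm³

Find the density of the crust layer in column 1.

Take the compensation level at the base of the deeper column (depth z_c below the surface of column 1) and equate Σ ρ_i t_i down to z_c; mantle fills any gap and the z_c terms cancel.
Column 1: 1810×0.9184 + 29500×ρ + (z_c − 31310)×3.206
Column 2: 2860×0 + 29800×2.857 + (z_c − 2860 − 29800)×3.206
The z_c×3.206 term appears on both sides and cancels. Collect the known terms of each column as K = Σ(ρt)_known − 3.206 × (depth of known layers): K_1 = 1662.304 − 3.206×31310 = −98717.556; K_2 = 85138.6 − 3.206×(2860 + 29800) = −19569.36.
Balance: K_1 + 29500×ρ = K_2, so ρ = (K_2 − K_1)/29500 = 79148.2/29500 = 2.68 g/cm³.

2.68 g/cm³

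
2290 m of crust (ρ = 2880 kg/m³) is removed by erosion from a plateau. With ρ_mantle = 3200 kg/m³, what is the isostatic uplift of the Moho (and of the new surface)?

2060 m

Unloading: uplift u = e ρ_c/ρ_m = 2290 m × 2880/3200 = 2060 m.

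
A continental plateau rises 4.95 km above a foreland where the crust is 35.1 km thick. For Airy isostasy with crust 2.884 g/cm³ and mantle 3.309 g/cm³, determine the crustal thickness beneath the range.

73.6 km

Root depth r = h ρ_c / (ρ_m − ρ_c) = 4.95 km × 2.884 / 0.425 = 33.59 km.
Total thickness = T + h + r = 35.1 km + 4.95 km + 33.59 km = 73.6 km.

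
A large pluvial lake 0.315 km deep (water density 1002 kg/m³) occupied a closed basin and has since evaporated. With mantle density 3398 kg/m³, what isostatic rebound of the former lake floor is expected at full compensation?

u = d ρ_w/ρ_m = 0.315 km × 1002/3398 = 0.0929 km.

0.0929 km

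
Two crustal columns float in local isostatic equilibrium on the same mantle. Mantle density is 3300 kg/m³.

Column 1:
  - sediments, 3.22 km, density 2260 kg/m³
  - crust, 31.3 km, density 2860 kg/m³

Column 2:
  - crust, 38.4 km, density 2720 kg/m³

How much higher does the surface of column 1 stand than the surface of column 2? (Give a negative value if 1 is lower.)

For any compensation level in the mantle, the mantle terms cancel and isostasy reduces to e = (Σt_1 − Σt_2) − (Σ(ρt)_1 − Σ(ρt)_2) / ρ_m.
Σt_1 = 34.52 km; Σt_2 = 38.4 km; Σ(ρt)_1 = 96795.2; Σ(ρt)_2 = 104448 (in km·kg/m³).
e = (34.52 − 38.4) − (96795.2 − 104448) / 3300 = −1.56 km.

−1.56 km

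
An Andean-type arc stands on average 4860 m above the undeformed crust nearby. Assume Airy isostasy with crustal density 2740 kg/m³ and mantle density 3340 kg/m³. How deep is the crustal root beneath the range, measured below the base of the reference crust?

In Airy isostatic equilibrium: the weight of the topography is balanced by the buoyancy of the root, ρ_c h = (ρ_m − ρ_c) r.
r = h · ρ_c / (ρ_m − ρ_c) = 4860 m × 2740 / (3340 − 2740) = 22200 m.

22200 m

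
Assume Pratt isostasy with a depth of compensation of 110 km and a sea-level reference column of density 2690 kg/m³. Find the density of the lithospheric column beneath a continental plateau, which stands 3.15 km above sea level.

Pratt balance: ρ_ref D = ρ (D + h).
ρ = ρ_ref D/(D + h) = 2690 × 110 km/(110 km + 3.15 km) = 2620 kg/m³.

2620 kg/m³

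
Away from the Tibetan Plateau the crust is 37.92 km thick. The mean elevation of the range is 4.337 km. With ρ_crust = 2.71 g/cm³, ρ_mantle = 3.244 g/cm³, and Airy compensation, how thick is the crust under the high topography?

Root depth r = h ρ_c / (ρ_m − ρ_c) = 4.337 km × 2.71 / 0.534 = 22.01 km.
Total thickness = T + h + r = 37.92 km + 4.337 km + 22.01 km = 64.3 km.

64.3 km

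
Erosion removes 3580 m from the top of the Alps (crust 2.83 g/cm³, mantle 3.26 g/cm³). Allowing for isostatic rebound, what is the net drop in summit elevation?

472 m

Rebound u = e ρ_c/ρ_m = 3580 m × 2.83/3.26 = 3108 m.
Net surface drop = e − u = 3580 m − 3108 m = e (ρ_m − ρ_c)/ρ_m = 472 m.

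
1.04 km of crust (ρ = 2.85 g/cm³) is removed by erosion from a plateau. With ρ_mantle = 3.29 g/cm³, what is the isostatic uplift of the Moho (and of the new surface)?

0.901 km

Unloading: uplift u = e ρ_c/ρ_m = 1.04 km × 2.85/3.29 = 0.901 km.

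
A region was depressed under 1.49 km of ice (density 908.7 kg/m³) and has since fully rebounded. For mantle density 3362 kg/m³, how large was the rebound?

Removing the load lets mantle flow back in; uplift u satisfies ρ_ice t = ρ_m u.
u = t ρ_ice/ρ_m = 1.49 km × 908.7/3362 = 0.403 km.

0.403 km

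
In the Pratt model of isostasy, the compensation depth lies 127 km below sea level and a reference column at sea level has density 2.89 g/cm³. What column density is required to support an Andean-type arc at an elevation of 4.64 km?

2.79 g/cm³

Pratt balance: ρ_ref D = ρ (D + h).
ρ = ρ_ref D/(D + h) = 2.89 × 127 km/(127 km + 4.64 km) = 2.79 g/cm³.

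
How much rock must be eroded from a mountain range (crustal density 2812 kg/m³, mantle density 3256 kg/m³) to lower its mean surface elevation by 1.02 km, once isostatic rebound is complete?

Net drop Δ = e − u = e − e ρ_c/ρ_m = e (ρ_m − ρ_c)/ρ_m.
e = Δ ρ_m/(ρ_m − ρ_c) = 1.02 km × 3256/444 = 7.48 km.

7.48 km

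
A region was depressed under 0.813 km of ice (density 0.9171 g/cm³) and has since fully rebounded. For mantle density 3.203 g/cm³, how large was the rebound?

Removing the load lets mantle flow back in; uplift u satisfies ρ_ice t = ρ_m u.
u = t ρ_ice/ρ_m = 0.813 km × 0.9171/3.203 = 0.233 km.

0.233 km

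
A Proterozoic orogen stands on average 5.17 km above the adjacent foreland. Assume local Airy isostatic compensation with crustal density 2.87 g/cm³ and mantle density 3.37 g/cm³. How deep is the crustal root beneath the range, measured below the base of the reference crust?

29.7 km

For local isostatic compensation: the weight of the topography is balanced by the buoyancy of the root, ρ_c h = (ρ_m − ρ_c) r.
r = h · ρ_c / (ρ_m − ρ_c) = 5.17 km × 2.87 / (3.37 − 2.87) = 29.7 km.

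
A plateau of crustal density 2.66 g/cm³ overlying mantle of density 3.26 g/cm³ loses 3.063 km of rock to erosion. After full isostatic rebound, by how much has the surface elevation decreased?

0.564 km

Rebound u = e ρ_c/ρ_m = 3.063 km × 2.66/3.26 = 2.499 km.
Net surface drop = e − u = 3.063 km − 2.499 km = e (ρ_m − ρ_c)/ρ_m = 0.564 km.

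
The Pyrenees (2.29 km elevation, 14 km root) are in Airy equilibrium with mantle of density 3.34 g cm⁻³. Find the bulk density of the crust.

ρ_c h = (ρ_m − ρ_c) r → ρ_c (h + r) = ρ_m r → ρ_c = ρ_m r / (h + r).
ρ_c = 3.34 × 14 km / (2.29 km + 14 km) = 2.87 g cm⁻³.

2.87 g cm⁻³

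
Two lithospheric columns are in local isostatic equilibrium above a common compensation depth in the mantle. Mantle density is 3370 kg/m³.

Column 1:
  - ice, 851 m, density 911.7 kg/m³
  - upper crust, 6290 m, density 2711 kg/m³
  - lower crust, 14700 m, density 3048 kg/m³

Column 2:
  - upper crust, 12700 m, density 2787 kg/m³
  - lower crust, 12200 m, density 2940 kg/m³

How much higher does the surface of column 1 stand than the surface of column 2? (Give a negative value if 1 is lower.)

−498 m

For any compensation level in the mantle, the mantle terms cancel and isostasy reduces to e = (Σt_1 − Σt_2) − (Σ(ρt)_1 − Σ(ρt)_2) / ρ_m.
Σt_1 = 21841 m; Σt_2 = 24900 m; Σ(ρt)_1 = 62633646.7; Σ(ρt)_2 = 71262900 (in m·kg/m³).
e = (21841 − 24900) − (62633646.7 − 71262900) / 3370 = −498 m.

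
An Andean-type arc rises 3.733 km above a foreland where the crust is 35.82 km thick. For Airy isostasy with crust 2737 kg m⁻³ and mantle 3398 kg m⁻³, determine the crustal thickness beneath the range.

55 km

Root depth r = h ρ_c / (ρ_m − ρ_c) = 3.733 km × 2737 / 661 = 15.46 km.
Total thickness = T + h + r = 35.82 km + 3.733 km + 15.46 km = 55 km.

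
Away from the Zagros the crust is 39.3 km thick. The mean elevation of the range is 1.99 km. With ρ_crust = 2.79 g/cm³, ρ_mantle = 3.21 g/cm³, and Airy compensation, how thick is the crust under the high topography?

Root depth r = h ρ_c / (ρ_m − ρ_c) = 1.99 km × 2.79 / 0.42 = 13.22 km.
Total thickness = T + h + r = 39.3 km + 1.99 km + 13.22 km = 54.5 km.

54.5 km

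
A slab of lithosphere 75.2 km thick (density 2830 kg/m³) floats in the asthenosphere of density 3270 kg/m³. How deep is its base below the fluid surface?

65.1 km

Draft d = t ρ_obj/ρ_fluid = 75.2 km × 2830/3270 = 65.1 km.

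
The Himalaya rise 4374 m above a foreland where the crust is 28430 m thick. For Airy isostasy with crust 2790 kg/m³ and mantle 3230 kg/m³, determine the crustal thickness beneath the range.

Root depth r = h ρ_c / (ρ_m − ρ_c) = 4374 m × 2790 / 440 = 27740 m.
Total thickness = T + h + r = 28430 m + 4374 m + 27740 m = 60500 m.

60500 m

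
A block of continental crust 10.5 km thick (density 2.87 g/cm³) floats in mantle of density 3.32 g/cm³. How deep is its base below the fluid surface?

Draft d = t ρ_obj/ρ_fluid = 10.5 km × 2.87/3.32 = 9.08 km.

9.08 km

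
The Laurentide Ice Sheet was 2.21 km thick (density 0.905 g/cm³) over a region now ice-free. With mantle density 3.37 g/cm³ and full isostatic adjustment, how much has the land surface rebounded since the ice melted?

0.593 km

Removing the load lets mantle flow back in; uplift u satisfies ρ_ice t = ρ_m u.
u = t ρ_ice/ρ_m = 2.21 km × 0.905/3.37 = 0.593 km.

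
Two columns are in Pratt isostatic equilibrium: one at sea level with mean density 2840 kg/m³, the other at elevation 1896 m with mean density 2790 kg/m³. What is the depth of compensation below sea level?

106000 m

ρ_ref D = ρ (D + h) → D (ρ_ref − ρ) = ρ h.
D = ρ h/(ρ_ref − ρ) = 2790 × 1896 m/(2840 − 2790) = 106000 m.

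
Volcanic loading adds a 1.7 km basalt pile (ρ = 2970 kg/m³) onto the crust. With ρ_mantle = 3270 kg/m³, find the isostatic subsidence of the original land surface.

Subaerial loading: s = t ρ_load / ρ_m.
s = 1.7 km × 2970/3270 = 1.54 km.

1.54 km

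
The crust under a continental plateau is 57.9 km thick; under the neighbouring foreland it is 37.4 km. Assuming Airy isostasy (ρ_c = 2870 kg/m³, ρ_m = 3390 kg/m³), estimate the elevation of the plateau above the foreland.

Excess crust Δ = 57.9 km − 37.4 km = 20.5 km, split between elevation h and root r with h + r = Δ.
Airy balance ρ_c h = (ρ_m − ρ_c) r gives r = h ρ_c/(ρ_m − ρ_c), so h (1 + ρ_c/(ρ_m − ρ_c)) = Δ, i.e. h = Δ (ρ_m − ρ_c)/ρ_m.
h = 20.5 km × 520/3390 = 3.14 km.

3.14 km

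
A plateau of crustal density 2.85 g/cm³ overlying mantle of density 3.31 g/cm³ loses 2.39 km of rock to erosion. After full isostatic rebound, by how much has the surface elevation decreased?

0.332 km

Rebound u = e ρ_c/ρ_m = 2.39 km × 2.85/3.31 = 2.058 km.
Net surface drop = e − u = 2.39 km − 2.058 km = e (ρ_m − ρ_c)/ρ_m = 0.332 km.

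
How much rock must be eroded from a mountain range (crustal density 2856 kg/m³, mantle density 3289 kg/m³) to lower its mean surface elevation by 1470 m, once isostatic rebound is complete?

11200 m

Net drop Δ = e − u = e − e ρ_c/ρ_m = e (ρ_m − ρ_c)/ρ_m.
e = Δ ρ_m/(ρ_m − ρ_c) = 1470 m × 3289/433 = 11200 m.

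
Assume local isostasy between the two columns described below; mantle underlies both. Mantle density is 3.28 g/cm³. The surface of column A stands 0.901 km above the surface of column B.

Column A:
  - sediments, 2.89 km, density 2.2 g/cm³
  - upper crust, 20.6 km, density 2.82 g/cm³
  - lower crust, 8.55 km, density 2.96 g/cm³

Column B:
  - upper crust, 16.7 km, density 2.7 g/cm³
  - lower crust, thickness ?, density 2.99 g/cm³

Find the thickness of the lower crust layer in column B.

Take the compensation level at the base of the deeper column (depth z_c below the surface of column A) and equate Σ ρ_i t_i down to z_c; mantle fills any gap and the z_c terms cancel.
Column A: 2.89×2.2 + 20.6×2.82 + 8.55×2.96 + (z_c − 32.04)×3.28
Column B: 0.901×0 + 16.7×2.7 + x×2.99 + (z_c − 0.901 − 16.7 − x)×3.28
The z_c×3.28 term appears on both sides and cancels. Collect the known terms of each column as K = Σ(ρt)_known − 3.28 × (depth of known layers): K_A = 89.758 − 3.28×32.04 = −15.3332; K_B = 45.09 − 3.28×(0.901 + 16.7) = −12.64128.
Balance: K_A = K_B − x×(3.28 − 2.99), so x = (K_B − K_A)/(3.28 − 2.99) = 2.69192/0.29 = 9.28 km.

9.28 km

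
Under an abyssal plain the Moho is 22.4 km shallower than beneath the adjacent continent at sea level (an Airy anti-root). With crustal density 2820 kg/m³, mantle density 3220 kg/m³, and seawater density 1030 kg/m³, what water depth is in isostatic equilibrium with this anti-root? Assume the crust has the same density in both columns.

Replacing a thickness d of crust by seawater at the top must be balanced by replacing crust with mantle at the base: d (ρ_c − ρ_w) = a (ρ_m − ρ_c).
d = a (ρ_m − ρ_c)/(ρ_c − ρ_w) = 22.4 km × 400/1790 = 5.01 km.

5.01 km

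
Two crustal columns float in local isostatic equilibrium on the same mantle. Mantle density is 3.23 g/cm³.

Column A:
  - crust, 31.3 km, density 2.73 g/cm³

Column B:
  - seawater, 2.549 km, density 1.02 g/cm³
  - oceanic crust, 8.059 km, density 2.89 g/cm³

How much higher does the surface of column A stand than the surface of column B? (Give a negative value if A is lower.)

2.25 km

For any compensation level in the mantle, the mantle terms cancel and isostasy reduces to e = (Σt_A − Σt_B) − (Σ(ρt)_A − Σ(ρt)_B) / ρ_m.
Σt_A = 31.3 km; Σt_B = 10.608 km; Σ(ρt)_A = 85.449; Σ(ρt)_B = 25.89049 (in km·g/cm³).
e = (31.3 − 10.608) − (85.449 − 25.89049) / 3.23 = 2.25 km.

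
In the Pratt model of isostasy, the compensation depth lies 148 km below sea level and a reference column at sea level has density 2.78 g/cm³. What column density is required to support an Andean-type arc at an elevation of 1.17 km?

Pratt balance: ρ_ref D = ρ (D + h).
ρ = ρ_ref D/(D + h) = 2.78 × 148 km/(148 km + 1.17 km) = 2.76 g/cm³.

2.76 g/cm³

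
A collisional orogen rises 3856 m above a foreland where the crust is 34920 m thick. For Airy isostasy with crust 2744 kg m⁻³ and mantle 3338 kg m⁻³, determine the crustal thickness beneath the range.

56600 m

Root depth r = h ρ_c / (ρ_m − ρ_c) = 3856 m × 2744 / 594 = 17810 m.
Total thickness = T + h + r = 34920 m + 3856 m + 17810 m = 56600 m.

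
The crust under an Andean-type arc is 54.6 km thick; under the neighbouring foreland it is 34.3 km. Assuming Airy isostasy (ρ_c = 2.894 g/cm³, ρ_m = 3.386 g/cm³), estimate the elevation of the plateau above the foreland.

Excess crust Δ = 54.6 km − 34.3 km = 20.3 km, split between elevation h and root r with h + r = Δ.
Airy balance ρ_c h = (ρ_m − ρ_c) r gives r = h ρ_c/(ρ_m − ρ_c), so h (1 + ρ_c/(ρ_m − ρ_c)) = Δ, i.e. h = Δ (ρ_m − ρ_c)/ρ_m.
h = 20.3 km × 0.492/3.386 = 2.95 km.

2.95 km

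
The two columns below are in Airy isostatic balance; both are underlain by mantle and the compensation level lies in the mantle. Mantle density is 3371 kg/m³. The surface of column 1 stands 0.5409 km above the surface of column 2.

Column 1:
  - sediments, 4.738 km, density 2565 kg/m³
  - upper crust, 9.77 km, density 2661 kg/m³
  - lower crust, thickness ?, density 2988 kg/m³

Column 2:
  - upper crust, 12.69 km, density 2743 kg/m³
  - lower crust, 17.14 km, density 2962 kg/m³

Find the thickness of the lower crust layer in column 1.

Take the compensation level at the base of the deeper column (depth z_c below the surface of column 1) and equate Σ ρ_i t_i down to z_c; mantle fills any gap and the z_c terms cancel.
Column 1: 4.738×2565 + 9.77×2661 + x×2988 + (z_c − 14.508 − x)×3371
Column 2: 0.5409×0 + 12.69×2743 + 17.14×2962 + (z_c − 0.5409 − 29.83)×3371
The z_c×3371 term appears on both sides and cancels. Collect the known terms of each column as K = Σ(ρt)_known − 3371 × (depth of known layers): K_1 = 38150.94 − 3371×14.508 = −10755.528; K_2 = 85577.35 − 3371×(0.5409 + 29.83) = −16802.9539.
Balance: K_1 − x×(3371 − 2988) = K_2, so x = (K_1 − K_2)/(3371 − 2988) = 6047.43/383 = 15.8 km.

15.8 km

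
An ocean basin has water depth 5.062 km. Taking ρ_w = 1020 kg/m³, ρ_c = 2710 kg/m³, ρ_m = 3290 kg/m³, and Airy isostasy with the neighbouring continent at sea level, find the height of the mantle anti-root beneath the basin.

Equating mass per unit area of the two columns: replacing crust with seawater at the top is compensated by replacing crust with mantle at the base: d (ρ_c − ρ_w) = a (ρ_m − ρ_c).
a = d (ρ_c − ρ_w)/(ρ_m − ρ_c) = 5.062 km × 1690/580 = 14.7 km.

14.7 km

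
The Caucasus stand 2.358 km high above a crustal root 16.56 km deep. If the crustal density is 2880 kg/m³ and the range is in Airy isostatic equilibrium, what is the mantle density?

Airy balance: ρ_c h = (ρ_m − ρ_c) r → ρ_m = ρ_c (1 + h/r).
ρ_m = 2880 × (1 + 2.358 km/16.56 km) = 3290 kg/m³.

3290 kg/m³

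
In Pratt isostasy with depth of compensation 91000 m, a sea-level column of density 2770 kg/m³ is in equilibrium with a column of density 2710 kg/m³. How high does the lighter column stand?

2010 m

ρ_ref D = ρ (D + h) → h = D (ρ_ref − ρ)/ρ.
h = 91000 m × (2770 − 2710)/2710 = 2010 m.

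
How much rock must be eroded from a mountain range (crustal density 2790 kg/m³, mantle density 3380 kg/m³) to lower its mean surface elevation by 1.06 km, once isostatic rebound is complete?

Net drop Δ = e − u = e − e ρ_c/ρ_m = e (ρ_m − ρ_c)/ρ_m.
e = Δ ρ_m/(ρ_m − ρ_c) = 1.06 km × 3380/590 = 6.07 km.

6.07 km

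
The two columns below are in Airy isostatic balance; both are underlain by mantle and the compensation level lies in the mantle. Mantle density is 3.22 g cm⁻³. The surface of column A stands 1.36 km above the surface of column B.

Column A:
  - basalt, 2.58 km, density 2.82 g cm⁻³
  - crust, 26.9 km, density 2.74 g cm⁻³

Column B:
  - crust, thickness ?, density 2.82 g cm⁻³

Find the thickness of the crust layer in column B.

23.9 km

Take the compensation level at the base of the deeper column (depth z_c below the surface of column A) and equate Σ ρ_i t_i down to z_c; mantle fills any gap and the z_c terms cancel.
Column A: 2.58×2.82 + 26.9×2.74 + (z_c − 29.48)×3.22
Column B: 1.36×0 + x×2.82 + (z_c − 1.36 − 0 − x)×3.22
The z_c×3.22 term appears on both sides and cancels. Collect the known terms of each column as K = Σ(ρt)_known − 3.22 × (depth of known layers): K_A = 80.9816 − 3.22×29.48 = −13.944; K_B = 0 − 3.22×(1.36 + 0) = −4.3792.
Balance: K_A = K_B − x×(3.22 − 2.82), so x = (K_B − K_A)/(3.22 − 2.82) = 9.5648/0.4 = 23.9 km.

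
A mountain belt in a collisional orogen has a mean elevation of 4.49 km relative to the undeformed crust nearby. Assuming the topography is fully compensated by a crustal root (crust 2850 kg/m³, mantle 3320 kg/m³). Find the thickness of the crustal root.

27.2 km

By Archimedes' principle applied to the lithosphere: the weight of the topography is balanced by the buoyancy of the root, ρ_c h = (ρ_m − ρ_c) r.
r = h · ρ_c / (ρ_m − ρ_c) = 4.49 km × 2850 / (3320 − 2850) = 27.2 km.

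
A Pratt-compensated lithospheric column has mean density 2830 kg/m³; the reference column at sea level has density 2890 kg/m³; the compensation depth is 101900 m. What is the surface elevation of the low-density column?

ρ_ref D = ρ (D + h) → h = D (ρ_ref − ρ)/ρ.
h = 101900 m × (2890 − 2830)/2830 = 2160 m.

2160 m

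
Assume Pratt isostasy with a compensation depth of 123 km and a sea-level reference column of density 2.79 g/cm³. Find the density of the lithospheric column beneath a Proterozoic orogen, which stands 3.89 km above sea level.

Pratt balance: ρ_ref D = ρ (D + h).
ρ = ρ_ref D/(D + h) = 2.79 × 123 km/(123 km + 3.89 km) = 2.7 g/cm³.

2.7 g/cm³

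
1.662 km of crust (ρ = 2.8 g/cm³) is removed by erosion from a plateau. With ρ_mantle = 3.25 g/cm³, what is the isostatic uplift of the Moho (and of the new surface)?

Unloading: uplift u = e ρ_c/ρ_m = 1.662 km × 2.8/3.25 = 1.43 km.

1.43 km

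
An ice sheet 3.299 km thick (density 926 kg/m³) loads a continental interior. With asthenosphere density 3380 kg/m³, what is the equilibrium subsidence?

0.904 km

By Archimedes' principle applied to the lithosphere: the ice load ρ_ice t is balanced by mantle displaced below, ρ_m s.
s = t ρ_ice / ρ_m = 3.299 km × 926/3380 = 0.904 km.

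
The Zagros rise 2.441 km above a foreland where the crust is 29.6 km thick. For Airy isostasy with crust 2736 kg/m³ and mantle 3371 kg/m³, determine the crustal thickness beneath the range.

Root depth r = h ρ_c / (ρ_m − ρ_c) = 2.441 km × 2736 / 635 = 10.52 km.
Total thickness = T + h + r = 29.6 km + 2.441 km + 10.52 km = 42.6 km.

42.6 km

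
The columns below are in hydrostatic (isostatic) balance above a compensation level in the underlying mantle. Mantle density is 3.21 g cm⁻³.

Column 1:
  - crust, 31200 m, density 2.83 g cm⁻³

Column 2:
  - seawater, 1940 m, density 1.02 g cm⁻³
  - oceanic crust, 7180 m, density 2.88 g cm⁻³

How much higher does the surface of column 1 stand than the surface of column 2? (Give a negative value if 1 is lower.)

1630 m

For any compensation level in the mantle, the mantle terms cancel and isostasy reduces to e = (Σt_1 − Σt_2) − (Σ(ρt)_1 − Σ(ρt)_2) / ρ_m.
Σt_1 = 31200 m; Σt_2 = 9120 m; Σ(ρt)_1 = 88296; Σ(ρt)_2 = 22657.2 (in m·g cm⁻³).
e = (31200 − 9120) − (88296 − 22657.2) / 3.21 = 1630 m.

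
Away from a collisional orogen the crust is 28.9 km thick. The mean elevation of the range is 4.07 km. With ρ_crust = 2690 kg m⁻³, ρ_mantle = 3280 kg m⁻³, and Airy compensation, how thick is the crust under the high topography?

51.5 km

Root depth r = h ρ_c / (ρ_m − ρ_c) = 4.07 km × 2690 / 590 = 18.56 km.
Total thickness = T + h + r = 28.9 km + 4.07 km + 18.56 km = 51.5 km.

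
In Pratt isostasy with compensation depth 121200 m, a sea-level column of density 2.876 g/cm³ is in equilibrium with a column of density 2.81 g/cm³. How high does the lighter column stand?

2850 m

ρ_ref D = ρ (D + h) → h = D (ρ_ref − ρ)/ρ.
h = 121200 m × (2.876 − 2.81)/2.81 = 2850 m.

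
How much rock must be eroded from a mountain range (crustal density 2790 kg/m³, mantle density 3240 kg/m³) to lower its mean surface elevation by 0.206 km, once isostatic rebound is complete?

Net drop Δ = e − u = e − e ρ_c/ρ_m = e (ρ_m − ρ_c)/ρ_m.
e = Δ ρ_m/(ρ_m − ρ_c) = 0.206 km × 3240/450 = 1.48 km.

1.48 km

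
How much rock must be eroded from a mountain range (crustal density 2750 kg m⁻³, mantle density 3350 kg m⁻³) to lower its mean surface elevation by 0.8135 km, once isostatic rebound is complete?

4.54 km

Net drop Δ = e − u = e − e ρ_c/ρ_m = e (ρ_m − ρ_c)/ρ_m.
e = Δ ρ_m/(ρ_m − ρ_c) = 0.8135 km × 3350/600 = 4.54 km.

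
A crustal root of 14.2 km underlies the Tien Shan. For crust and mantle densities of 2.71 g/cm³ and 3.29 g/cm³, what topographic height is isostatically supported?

3.04 km

For local isostatic compensation: ρ_c h = (ρ_m − ρ_c) r.
h = r (ρ_m − ρ_c) / ρ_c = 14.2 km × (3.29 − 2.71) / 2.71 = 3.04 km.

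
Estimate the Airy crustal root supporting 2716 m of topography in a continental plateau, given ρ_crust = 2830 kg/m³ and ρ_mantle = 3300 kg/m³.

Isostatic balance requires: the weight of the topography is balanced by the buoyancy of the root, ρ_c h = (ρ_m − ρ_c) r.
r = h · ρ_c / (ρ_m − ρ_c) = 2716 m × 2830 / (3300 − 2830) = 16400 m.

16400 m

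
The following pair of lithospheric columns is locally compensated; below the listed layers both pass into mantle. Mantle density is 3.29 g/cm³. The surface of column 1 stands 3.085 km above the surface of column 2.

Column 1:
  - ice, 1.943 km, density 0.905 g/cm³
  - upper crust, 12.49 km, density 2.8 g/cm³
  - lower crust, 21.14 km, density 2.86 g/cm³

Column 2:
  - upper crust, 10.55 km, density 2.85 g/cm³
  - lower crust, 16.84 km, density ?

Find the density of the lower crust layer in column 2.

Take the compensation level at the base of the deeper column (depth z_c below the surface of column 1) and equate Σ ρ_i t_i down to z_c; mantle fills any gap and the z_c terms cancel.
Column 1: 1.943×0.905 + 12.49×2.8 + 21.14×2.86 + (z_c − 35.573)×3.29
Column 2: 3.085×0 + 10.55×2.85 + 16.84×ρ + (z_c − 3.085 − 27.39)×3.29
The z_c×3.29 term appears on both sides and cancels. Collect the known terms of each column as K = Σ(ρt)_known − 3.29 × (depth of known layers): K_1 = 97.190815 − 3.29×35.573 = −19.844355; K_2 = 30.0675 − 3.29×(3.085 + 27.39) = −70.19525.
Balance: K_1 = K_2 + 16.84×ρ, so ρ = (K_1 − K_2)/16.84 = 50.3509/16.84 = 2.99 g/cm³.

2.99 g/cm³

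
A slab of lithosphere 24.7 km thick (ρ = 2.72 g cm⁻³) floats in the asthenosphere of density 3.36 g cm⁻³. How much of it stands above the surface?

Floating equilibrium: submerged depth d = t ρ_obj/ρ_fluid = 24.7 km × 2.72/3.36 = 20 km.
Freeboard = t − d = 24.7 km − 20 km = 4.7 km.

4.7 km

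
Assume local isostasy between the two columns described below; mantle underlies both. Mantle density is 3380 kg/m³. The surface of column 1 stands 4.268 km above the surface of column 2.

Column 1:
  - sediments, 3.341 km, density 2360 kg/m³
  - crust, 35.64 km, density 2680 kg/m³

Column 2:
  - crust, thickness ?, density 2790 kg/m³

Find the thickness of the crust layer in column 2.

Take the compensation level at the base of the deeper column (depth z_c below the surface of column 1) and equate Σ ρ_i t_i down to z_c; mantle fills any gap and the z_c terms cancel.
Column 1: 3.341×2360 + 35.64×2680 + (z_c − 38.981)×3380
Column 2: 4.268×0 + x×2790 + (z_c − 4.268 − 0 − x)×3380
The z_c×3380 term appears on both sides and cancels. Collect the known terms of each column as K = Σ(ρt)_known − 3380 × (depth of known layers): K_1 = 103399.96 − 3380×38.981 = −28355.82; K_2 = 0 − 3380×(4.268 + 0) = −14425.84.
Balance: K_1 = K_2 − x×(3380 − 2790), so x = (K_2 − K_1)/(3380 − 2790) = 13930/590 = 23.6 km.

23.6 km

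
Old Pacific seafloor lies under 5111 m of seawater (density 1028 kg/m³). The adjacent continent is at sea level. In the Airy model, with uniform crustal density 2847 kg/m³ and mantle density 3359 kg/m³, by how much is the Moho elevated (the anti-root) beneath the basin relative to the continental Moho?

18200 m

For local isostatic compensation: replacing crust with seawater at the top is compensated by replacing crust with mantle at the base: d (ρ_c − ρ_w) = a (ρ_m − ρ_c).
a = d (ρ_c − ρ_w)/(ρ_m − ρ_c) = 5111 m × 1819/512 = 18200 m.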